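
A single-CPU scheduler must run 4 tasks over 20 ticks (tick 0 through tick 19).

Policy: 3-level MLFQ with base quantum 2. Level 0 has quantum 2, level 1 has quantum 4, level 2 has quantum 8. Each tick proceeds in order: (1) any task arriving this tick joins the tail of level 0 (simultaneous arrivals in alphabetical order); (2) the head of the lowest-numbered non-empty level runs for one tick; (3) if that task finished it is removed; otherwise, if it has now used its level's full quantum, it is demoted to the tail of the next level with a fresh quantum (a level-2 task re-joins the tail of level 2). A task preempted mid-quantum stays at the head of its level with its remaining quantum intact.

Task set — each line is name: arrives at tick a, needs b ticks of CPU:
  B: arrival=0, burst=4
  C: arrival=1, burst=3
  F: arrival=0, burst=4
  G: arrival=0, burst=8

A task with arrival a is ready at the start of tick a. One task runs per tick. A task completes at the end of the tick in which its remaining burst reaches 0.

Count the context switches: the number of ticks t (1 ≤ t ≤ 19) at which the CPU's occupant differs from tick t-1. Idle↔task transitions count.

t=0: L0/L1/L2 = BFG/-/- → run B
t=1: L0/L1/L2 = BFGC/-/- → run B
t=2: L0/L1/L2 = FGC/B/- → run F
t=3: L0/L1/L2 = FGC/B/- → run F
t=4: L0/L1/L2 = GC/BF/- → run G
t=5: L0/L1/L2 = GC/BF/- → run G
t=6: L0/L1/L2 = C/BFG/- → run C
t=7: L0/L1/L2 = C/BFG/- → run C
t=8: L0/L1/L2 = -/BFGC/- → run B
t=9: L0/L1/L2 = -/BFGC/- → run B
t=10: L0/L1/L2 = -/FGC/- → run F
t=11: L0/L1/L2 = -/FGC/- → run F
t=12: L0/L1/L2 = -/GC/- → run G
t=13: L0/L1/L2 = -/GC/- → run G
t=14: L0/L1/L2 = -/GC/- → run G
t=15: L0/L1/L2 = -/GC/- → run G
t=16: L0/L1/L2 = -/C/G → run C
t=17: L0/L1/L2 = -/-/G → run G
t=18: L0/L1/L2 = -/-/G → run G
t=19: (idle)

context switches = 9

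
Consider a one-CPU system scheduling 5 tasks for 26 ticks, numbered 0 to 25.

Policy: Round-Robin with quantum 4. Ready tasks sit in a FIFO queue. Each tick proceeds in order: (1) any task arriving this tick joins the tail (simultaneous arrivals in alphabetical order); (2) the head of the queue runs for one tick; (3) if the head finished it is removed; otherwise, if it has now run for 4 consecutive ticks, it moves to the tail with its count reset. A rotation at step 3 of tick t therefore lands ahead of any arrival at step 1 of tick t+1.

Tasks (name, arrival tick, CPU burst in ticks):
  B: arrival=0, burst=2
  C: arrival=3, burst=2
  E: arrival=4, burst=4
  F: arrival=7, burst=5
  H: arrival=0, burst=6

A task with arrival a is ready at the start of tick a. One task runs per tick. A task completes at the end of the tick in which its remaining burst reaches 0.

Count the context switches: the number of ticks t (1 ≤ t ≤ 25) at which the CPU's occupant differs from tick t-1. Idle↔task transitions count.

t=0: queue=[B,H] q_used=0 → run B
t=1: queue=[B,H] q_used=1 → run B
t=2: queue=[H] q_used=0 → run H
t=3: queue=[H,C] q_used=1 → run H
t=4: queue=[H,C,E] q_used=2 → run H
t=5: queue=[H,C,E] q_used=3 → run H
t=6: queue=[C,E,H] q_used=0 → run C
t=7: queue=[C,E,H,F] q_used=1 → run C
t=8: queue=[E,H,F] q_used=0 → run E
t=9: queue=[E,H,F] q_used=1 → run E
t=10: queue=[E,H,F] q_used=2 → run E
t=11: queue=[E,H,F] q_used=3 → run E
t=12: queue=[H,F] q_used=0 → run H
t=13: queue=[H,F] q_used=1 → run H
t=14: queue=[F] q_used=0 → run F
t=15: queue=[F] q_used=1 → run F
t=16: queue=[F] q_used=2 → run F
t=17: queue=[F] q_used=3 → run F
t=18: queue=[F] q_used=0 → run F
t=19: (idle)
t=20: (idle)
t=21: (idle)
t=22: (idle)
t=23: (idle)
t=24: (idle)
t=25: (idle)

context switches = 6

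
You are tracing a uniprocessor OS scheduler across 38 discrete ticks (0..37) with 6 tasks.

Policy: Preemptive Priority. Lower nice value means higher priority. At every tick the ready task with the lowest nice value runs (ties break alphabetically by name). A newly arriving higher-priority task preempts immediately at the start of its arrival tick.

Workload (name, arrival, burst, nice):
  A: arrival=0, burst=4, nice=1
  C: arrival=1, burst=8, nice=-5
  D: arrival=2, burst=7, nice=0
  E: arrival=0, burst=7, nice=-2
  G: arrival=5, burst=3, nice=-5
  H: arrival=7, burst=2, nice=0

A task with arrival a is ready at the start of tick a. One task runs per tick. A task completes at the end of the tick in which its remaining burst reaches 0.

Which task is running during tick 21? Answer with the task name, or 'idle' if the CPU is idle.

running at tick 21 = D

t=0: ready={A,E} → run E
t=1: ready={A,C,E} → run C
t=2: ready={A,C,D,E} → run C
t=3: ready={A,C,D,E} → run C
t=4: ready={A,C,D,E} → run C
t=5: ready={A,C,D,E,G} → run C
t=6: ready={A,C,D,E,G} → run C
t=7: ready={A,C,D,E,G,H} → run C
t=8: ready={A,C,D,E,G,H} → run C
t=9: ready={A,D,E,G,H} → run G
t=10: ready={A,D,E,G,H} → run G
t=11: ready={A,D,E,G,H} → run G
t=12: ready={A,D,E,H} → run E
t=13: ready={A,D,E,H} → run E
t=14: ready={A,D,E,H} → run E
t=15: ready={A,D,E,H} → run E
t=16: ready={A,D,E,H} → run E
t=17: ready={A,D,E,H} → run E
t=18: ready={A,D,H} → run D
t=19: ready={A,D,H} → run D
t=20: ready={A,D,H} → run D
t=21: ready={A,D,H} → run D
t=22: ready={A,D,H} → run D
t=23: ready={A,D,H} → run D
t=24: ready={A,D,H} → run D
t=25: ready={A,H} → run H
t=26: ready={A,H} → run H
t=27: ready={A} → run A
t=28: ready={A} → run A
t=29: ready={A} → run A
t=30: ready={A} → run A
t=31: (idle)
t=32: (idle)
t=33: (idle)
t=34: (idle)
t=35: (idle)
t=36: (idle)
t=37: (idle)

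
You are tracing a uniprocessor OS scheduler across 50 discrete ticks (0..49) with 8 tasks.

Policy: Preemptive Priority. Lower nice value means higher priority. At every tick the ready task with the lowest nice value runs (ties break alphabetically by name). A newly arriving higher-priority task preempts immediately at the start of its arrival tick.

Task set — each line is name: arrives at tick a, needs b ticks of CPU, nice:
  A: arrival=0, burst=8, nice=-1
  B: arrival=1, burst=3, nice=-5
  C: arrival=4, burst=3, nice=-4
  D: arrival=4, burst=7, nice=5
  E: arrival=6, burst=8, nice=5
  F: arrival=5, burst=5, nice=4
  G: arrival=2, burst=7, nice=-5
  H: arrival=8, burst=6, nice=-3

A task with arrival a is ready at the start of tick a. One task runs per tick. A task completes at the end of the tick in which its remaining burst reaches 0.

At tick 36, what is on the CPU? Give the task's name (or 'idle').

running at tick 36 = D

t=0: ready={A} → run A
t=1: ready={A,B} → run B
t=2: ready={A,B,G} → run B
t=3: ready={A,B,G} → run B
t=4: ready={A,C,D,G} → run G
t=5: ready={A,C,D,F,G} → run G
t=6: ready={A,C,D,E,F,G} → run G
t=7: ready={A,C,D,E,F,G} → run G
t=8: ready={A,C,D,E,F,G,H} → run G
t=9: ready={A,C,D,E,F,G,H} → run G
t=10: ready={A,C,D,E,F,G,H} → run G
t=11: ready={A,C,D,E,F,H} → run C
t=12: ready={A,C,D,E,F,H} → run C
t=13: ready={A,C,D,E,F,H} → run C
t=14: ready={A,D,E,F,H} → run H
t=15: ready={A,D,E,F,H} → run H
t=16: ready={A,D,E,F,H} → run H
t=17: ready={A,D,E,F,H} → run H
t=18: ready={A,D,E,F,H} → run H
t=19: ready={A,D,E,F,H} → run H
t=20: ready={A,D,E,F} → run A
t=21: ready={A,D,E,F} → run A
t=22: ready={A,D,E,F} → run A
t=23: ready={A,D,E,F} → run A
t=24: ready={A,D,E,F} → run A
t=25: ready={A,D,E,F} → run A
t=26: ready={A,D,E,F} → run A
t=27: ready={D,E,F} → run F
t=28: ready={D,E,F} → run F
t=29: ready={D,E,F} → run F
t=30: ready={D,E,F} → run F
t=31: ready={D,E,F} → run F
t=32: ready={D,E} → run D
t=33: ready={D,E} → run D
t=34: ready={D,E} → run D
t=35: ready={D,E} → run D
t=36: ready={D,E} → run D
t=37: ready={D,E} → run D
t=38: ready={D,E} → run D
t=39: ready={E} → run E
t=40: ready={E} → run E
t=41: ready={E} → run E
t=42: ready={E} → run E
t=43: ready={E} → run E
t=44: ready={E} → run E
t=45: ready={E} → run E
t=46: ready={E} → run E
t=47: (idle)
t=48: (idle)
t=49: (idle)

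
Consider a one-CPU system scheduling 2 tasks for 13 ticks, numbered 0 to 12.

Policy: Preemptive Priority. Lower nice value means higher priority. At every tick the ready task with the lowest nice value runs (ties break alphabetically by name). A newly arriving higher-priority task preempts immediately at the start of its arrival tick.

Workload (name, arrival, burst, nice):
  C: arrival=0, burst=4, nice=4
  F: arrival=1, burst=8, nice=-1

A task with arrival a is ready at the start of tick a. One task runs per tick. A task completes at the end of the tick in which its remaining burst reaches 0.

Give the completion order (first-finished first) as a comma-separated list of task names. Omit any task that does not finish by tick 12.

completion order = F, C

t=0: ready={C} → run C
t=1: ready={C,F} → run F
t=2: ready={C,F} → run F
t=3: ready={C,F} → run F
t=4: ready={C,F} → run F
t=5: ready={C,F} → run F
t=6: ready={C,F} → run F
t=7: ready={C,F} → run F
t=8: ready={C,F} → run F
t=9: ready={C} → run C
t=10: ready={C} → run C
t=11: ready={C} → run C
t=12: (idle)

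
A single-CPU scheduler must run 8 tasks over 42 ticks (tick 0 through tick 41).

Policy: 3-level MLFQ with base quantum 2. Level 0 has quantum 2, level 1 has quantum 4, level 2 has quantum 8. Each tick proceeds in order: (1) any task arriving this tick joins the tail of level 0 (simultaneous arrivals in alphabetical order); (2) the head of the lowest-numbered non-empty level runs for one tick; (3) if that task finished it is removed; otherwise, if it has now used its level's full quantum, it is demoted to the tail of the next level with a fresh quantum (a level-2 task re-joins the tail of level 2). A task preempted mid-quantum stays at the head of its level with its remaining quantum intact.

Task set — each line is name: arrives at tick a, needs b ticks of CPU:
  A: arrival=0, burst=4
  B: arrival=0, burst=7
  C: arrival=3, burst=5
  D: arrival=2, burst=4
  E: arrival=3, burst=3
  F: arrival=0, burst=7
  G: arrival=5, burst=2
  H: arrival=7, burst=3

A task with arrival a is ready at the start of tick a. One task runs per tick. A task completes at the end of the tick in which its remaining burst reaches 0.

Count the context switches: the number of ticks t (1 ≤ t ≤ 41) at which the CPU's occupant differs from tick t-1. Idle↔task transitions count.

t=0: L0/L1/L2 = ABF/-/- → run A
t=1: L0/L1/L2 = ABF/-/- → run A
t=2: L0/L1/L2 = BFD/A/- → run B
t=3: L0/L1/L2 = BFDCE/A/- → run B
t=4: L0/L1/L2 = FDCE/AB/- → run F
t=5: L0/L1/L2 = FDCEG/AB/- → run F
t=6: L0/L1/L2 = DCEG/ABF/- → run D
t=7: L0/L1/L2 = DCEGH/ABF/- → run D
t=8: L0/L1/L2 = CEGH/ABFD/- → run C
t=9: L0/L1/L2 = CEGH/ABFD/- → run C
t=10: L0/L1/L2 = EGH/ABFDC/- → run E
t=11: L0/L1/L2 = EGH/ABFDC/- → run E
t=12: L0/L1/L2 = GH/ABFDCE/- → run G
t=13: L0/L1/L2 = GH/ABFDCE/- → run G
t=14: L0/L1/L2 = H/ABFDCE/- → run H
t=15: L0/L1/L2 = H/ABFDCE/- → run H
t=16: L0/L1/L2 = -/ABFDCEH/- → run A
t=17: L0/L1/L2 = -/ABFDCEH/- → run A
t=18: L0/L1/L2 = -/BFDCEH/- → run B
t=19: L0/L1/L2 = -/BFDCEH/- → run B
t=20: L0/L1/L2 = -/BFDCEH/- → run B
t=21: L0/L1/L2 = -/BFDCEH/- → run B
t=22: L0/L1/L2 = -/FDCEH/B → run F
t=23: L0/L1/L2 = -/FDCEH/B → run F
t=24: L0/L1/L2 = -/FDCEH/B → run F
t=25: L0/L1/L2 = -/FDCEH/B → run F
t=26: L0/L1/L2 = -/DCEH/BF → run D
t=27: L0/L1/L2 = -/DCEH/BF → run D
t=28: L0/L1/L2 = -/CEH/BF → run C
t=29: L0/L1/L2 = -/CEH/BF → run C
t=30: L0/L1/L2 = -/CEH/BF → run C
t=31: L0/L1/L2 = -/EH/BF → run E
t=32: L0/L1/L2 = -/H/BF → run H
t=33: L0/L1/L2 = -/-/BF → run B
t=34: L0/L1/L2 = -/-/F → run F
t=35: (idle)
t=36: (idle)
t=37: (idle)
t=38: (idle)
t=39: (idle)
t=40: (idle)
t=41: (idle)

context switches = 17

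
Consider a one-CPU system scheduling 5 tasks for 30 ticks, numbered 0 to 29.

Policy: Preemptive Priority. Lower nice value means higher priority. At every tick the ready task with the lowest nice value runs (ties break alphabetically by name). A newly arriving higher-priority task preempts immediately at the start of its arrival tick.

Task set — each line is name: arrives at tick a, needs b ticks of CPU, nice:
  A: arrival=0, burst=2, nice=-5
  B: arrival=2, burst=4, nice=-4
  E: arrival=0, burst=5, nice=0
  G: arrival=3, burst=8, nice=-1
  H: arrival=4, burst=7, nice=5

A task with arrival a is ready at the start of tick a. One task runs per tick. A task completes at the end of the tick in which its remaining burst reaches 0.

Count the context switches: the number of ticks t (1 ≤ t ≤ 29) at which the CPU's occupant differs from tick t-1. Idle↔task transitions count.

context switches = 5

t=0: ready={A,E} → run A
t=1: ready={A,E} → run A
t=2: ready={B,E} → run B
t=3: ready={B,E,G} → run B
t=4: ready={B,E,G,H} → run B
t=5: ready={B,E,G,H} → run B
t=6: ready={E,G,H} → run G
t=7: ready={E,G,H} → run G
t=8: ready={E,G,H} → run G
t=9: ready={E,G,H} → run G
t=10: ready={E,G,H} → run G
t=11: ready={E,G,H} → run G
t=12: ready={E,G,H} → run G
t=13: ready={E,G,H} → run G
t=14: ready={E,H} → run E
t=15: ready={E,H} → run E
t=16: ready={E,H} → run E
t=17: ready={E,H} → run E
t=18: ready={E,H} → run E
t=19: ready={H} → run H
t=20: ready={H} → run H
t=21: ready={H} → run H
t=22: ready={H} → run H
t=23: ready={H} → run H
t=24: ready={H} → run H
t=25: ready={H} → run H
t=26: (idle)
t=27: (idle)
t=28: (idle)
t=29: (idle)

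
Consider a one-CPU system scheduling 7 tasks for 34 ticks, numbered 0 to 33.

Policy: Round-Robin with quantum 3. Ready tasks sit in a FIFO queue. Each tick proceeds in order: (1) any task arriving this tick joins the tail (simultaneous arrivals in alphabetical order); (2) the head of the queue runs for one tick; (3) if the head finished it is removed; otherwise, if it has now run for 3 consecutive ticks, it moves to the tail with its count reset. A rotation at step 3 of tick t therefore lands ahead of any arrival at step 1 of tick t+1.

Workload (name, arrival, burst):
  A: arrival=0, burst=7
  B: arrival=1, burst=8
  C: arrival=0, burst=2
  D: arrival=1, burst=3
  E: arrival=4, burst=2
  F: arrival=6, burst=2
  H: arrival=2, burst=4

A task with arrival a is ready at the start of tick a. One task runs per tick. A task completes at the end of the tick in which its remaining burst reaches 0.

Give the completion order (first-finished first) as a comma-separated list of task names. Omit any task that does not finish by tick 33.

completion order = C, D, E, F, H, A, B

t=0: queue=[A,C] q_used=0 → run A
t=1: queue=[A,C,B,D] q_used=1 → run A
t=2: queue=[A,C,B,D,H] q_used=2 → run A
t=3: queue=[C,B,D,H,A] q_used=0 → run C
t=4: queue=[C,B,D,H,A,E] q_used=1 → run C
t=5: queue=[B,D,H,A,E] q_used=0 → run B
t=6: queue=[B,D,H,A,E,F] q_used=1 → run B
t=7: queue=[B,D,H,A,E,F] q_used=2 → run B
t=8: queue=[D,H,A,E,F,B] q_used=0 → run D
t=9: queue=[D,H,A,E,F,B] q_used=1 → run D
t=10: queue=[D,H,A,E,F,B] q_used=2 → run D
t=11: queue=[H,A,E,F,B] q_used=0 → run H
t=12: queue=[H,A,E,F,B] q_used=1 → run H
t=13: queue=[H,A,E,F,B] q_used=2 → run H
t=14: queue=[A,E,F,B,H] q_used=0 → run A
t=15: queue=[A,E,F,B,H] q_used=1 → run A
t=16: queue=[A,E,F,B,H] q_used=2 → run A
t=17: queue=[E,F,B,H,A] q_used=0 → run E
t=18: queue=[E,F,B,H,A] q_used=1 → run E
t=19: queue=[F,B,H,A] q_used=0 → run F
t=20: queue=[F,B,H,A] q_used=1 → run F
t=21: queue=[B,H,A] q_used=0 → run B
t=22: queue=[B,H,A] q_used=1 → run B
t=23: queue=[B,H,A] q_used=2 → run B
t=24: queue=[H,A,B] q_used=0 → run H
t=25: queue=[A,B] q_used=0 → run A
t=26: queue=[B] q_used=0 → run B
t=27: queue=[B] q_used=1 → run B
t=28: (idle)
t=29: (idle)
t=30: (idle)
t=31: (idle)
t=32: (idle)
t=33: (idle)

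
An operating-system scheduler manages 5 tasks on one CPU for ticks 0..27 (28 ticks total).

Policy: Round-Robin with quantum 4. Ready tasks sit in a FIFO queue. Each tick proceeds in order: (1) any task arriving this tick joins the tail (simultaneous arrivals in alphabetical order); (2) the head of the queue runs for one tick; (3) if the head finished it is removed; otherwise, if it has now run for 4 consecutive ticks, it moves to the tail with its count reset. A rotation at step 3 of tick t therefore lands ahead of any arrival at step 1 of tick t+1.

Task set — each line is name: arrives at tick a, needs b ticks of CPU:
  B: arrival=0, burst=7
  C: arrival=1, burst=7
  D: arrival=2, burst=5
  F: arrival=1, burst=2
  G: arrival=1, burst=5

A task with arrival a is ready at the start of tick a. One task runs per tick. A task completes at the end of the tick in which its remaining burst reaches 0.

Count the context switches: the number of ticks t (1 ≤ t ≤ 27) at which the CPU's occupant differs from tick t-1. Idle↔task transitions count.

t=0: queue=[B] q_used=0 → run B
t=1: queue=[B,C,F,G] q_used=1 → run B
t=2: queue=[B,C,F,G,D] q_used=2 → run B
t=3: queue=[B,C,F,G,D] q_used=3 → run B
t=4: queue=[C,F,G,D,B] q_used=0 → run C
t=5: queue=[C,F,G,D,B] q_used=1 → run C
t=6: queue=[C,F,G,D,B] q_used=2 → run C
t=7: queue=[C,F,G,D,B] q_used=3 → run C
t=8: queue=[F,G,D,B,C] q_used=0 → run F
t=9: queue=[F,G,D,B,C] q_used=1 → run F
t=10: queue=[G,D,B,C] q_used=0 → run G
t=11: queue=[G,D,B,C] q_used=1 → run G
t=12: queue=[G,D,B,C] q_used=2 → run G
t=13: queue=[G,D,B,C] q_used=3 → run G
t=14: queue=[D,B,C,G] q_used=0 → run D
t=15: queue=[D,B,C,G] q_used=1 → run D
t=16: queue=[D,B,C,G] q_used=2 → run D
t=17: queue=[D,B,C,G] q_used=3 → run D
t=18: queue=[B,C,G,D] q_used=0 → run B
t=19: queue=[B,C,G,D] q_used=1 → run B
t=20: queue=[B,C,G,D] q_used=2 → run B
t=21: queue=[C,G,D] q_used=0 → run C
t=22: queue=[C,G,D] q_used=1 → run C
t=23: queue=[C,G,D] q_used=2 → run C
t=24: queue=[G,D] q_used=0 → run G
t=25: queue=[D] q_used=0 → run D
t=26: (idle)
t=27: (idle)

context switches = 9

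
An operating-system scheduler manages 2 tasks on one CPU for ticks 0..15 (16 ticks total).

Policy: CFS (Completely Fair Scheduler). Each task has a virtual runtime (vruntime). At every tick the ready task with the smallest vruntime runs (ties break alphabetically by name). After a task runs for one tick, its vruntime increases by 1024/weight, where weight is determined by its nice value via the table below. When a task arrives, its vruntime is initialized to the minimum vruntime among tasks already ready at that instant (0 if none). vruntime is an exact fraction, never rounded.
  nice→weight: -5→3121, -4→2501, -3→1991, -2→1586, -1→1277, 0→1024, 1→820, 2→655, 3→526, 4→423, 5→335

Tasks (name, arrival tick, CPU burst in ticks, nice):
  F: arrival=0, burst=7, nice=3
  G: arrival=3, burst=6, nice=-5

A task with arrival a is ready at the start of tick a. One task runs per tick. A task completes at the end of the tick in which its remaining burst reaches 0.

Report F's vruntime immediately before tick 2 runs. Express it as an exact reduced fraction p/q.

vruntime(F, start of tick 2) = 1024/263

t=0: vr[F=0] → run F
t=1: vr[F=512/263] → run F
t=2: vr[F=1024/263] → run F
t=3: vr[F=1536/263 G=1536/263] → run F
t=4: vr[F=2048/263 G=1536/263] → run G
t=5: vr[F=2048/263 G=5063168/820823] → run G
t=6: vr[F=2048/263 G=5332480/820823] → run G
t=7: vr[F=2048/263 G=5601792/820823] → run G
t=8: vr[F=2048/263 G=5871104/820823] → run G
t=9: vr[F=2048/263 G=6140416/820823] → run G
t=10: vr[F=2048/263] → run F
t=11: vr[F=2560/263] → run F
t=12: vr[F=3072/263] → run F
t=13: (idle)
t=14: (idle)
t=15: (idle)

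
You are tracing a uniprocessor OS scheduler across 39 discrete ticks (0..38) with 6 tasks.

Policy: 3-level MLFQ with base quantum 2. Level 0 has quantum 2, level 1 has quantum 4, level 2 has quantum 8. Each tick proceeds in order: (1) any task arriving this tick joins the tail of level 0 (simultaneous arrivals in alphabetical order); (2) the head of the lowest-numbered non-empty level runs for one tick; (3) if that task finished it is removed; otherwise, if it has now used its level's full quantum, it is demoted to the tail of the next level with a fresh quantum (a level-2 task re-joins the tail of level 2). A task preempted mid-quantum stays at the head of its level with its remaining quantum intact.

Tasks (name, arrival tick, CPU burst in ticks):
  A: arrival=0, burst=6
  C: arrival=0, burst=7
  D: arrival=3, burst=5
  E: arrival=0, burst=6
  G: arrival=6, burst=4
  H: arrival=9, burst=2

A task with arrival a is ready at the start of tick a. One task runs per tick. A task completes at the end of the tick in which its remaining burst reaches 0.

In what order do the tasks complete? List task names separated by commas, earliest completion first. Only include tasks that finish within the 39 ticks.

t=0: L0/L1/L2 = ACE/-/- → run A
t=1: L0/L1/L2 = ACE/-/- → run A
t=2: L0/L1/L2 = CE/A/- → run C
t=3: L0/L1/L2 = CED/A/- → run C
t=4: L0/L1/L2 = ED/AC/- → run E
t=5: L0/L1/L2 = ED/AC/- → run E
t=6: L0/L1/L2 = DG/ACE/- → run D
t=7: L0/L1/L2 = DG/ACE/- → run D
t=8: L0/L1/L2 = G/ACED/- → run G
t=9: L0/L1/L2 = GH/ACED/- → run G
t=10: L0/L1/L2 = H/ACEDG/- → run H
t=11: L0/L1/L2 = H/ACEDG/- → run H
t=12: L0/L1/L2 = -/ACEDG/- → run A
t=13: L0/L1/L2 = -/ACEDG/- → run A
t=14: L0/L1/L2 = -/ACEDG/- → run A
t=15: L0/L1/L2 = -/ACEDG/- → run A
t=16: L0/L1/L2 = -/CEDG/- → run C
t=17: L0/L1/L2 = -/CEDG/- → run C
t=18: L0/L1/L2 = -/CEDG/- → run C
t=19: L0/L1/L2 = -/CEDG/- → run C
t=20: L0/L1/L2 = -/EDG/C → run E
t=21: L0/L1/L2 = -/EDG/C → run E
t=22: L0/L1/L2 = -/EDG/C → run E
t=23: L0/L1/L2 = -/EDG/C → run E
t=24: L0/L1/L2 = -/DG/C → run D
t=25: L0/L1/L2 = -/DG/C → run D
t=26: L0/L1/L2 = -/DG/C → run D
t=27: L0/L1/L2 = -/G/C → run G
t=28: L0/L1/L2 = -/G/C → run G
t=29: L0/L1/L2 = -/-/C → run C
t=30: (idle)
t=31: (idle)
t=32: (idle)
t=33: (idle)
t=34: (idle)
t=35: (idle)
t=36: (idle)
t=37: (idle)
t=38: (idle)

completion order = H, A, E, D, G, C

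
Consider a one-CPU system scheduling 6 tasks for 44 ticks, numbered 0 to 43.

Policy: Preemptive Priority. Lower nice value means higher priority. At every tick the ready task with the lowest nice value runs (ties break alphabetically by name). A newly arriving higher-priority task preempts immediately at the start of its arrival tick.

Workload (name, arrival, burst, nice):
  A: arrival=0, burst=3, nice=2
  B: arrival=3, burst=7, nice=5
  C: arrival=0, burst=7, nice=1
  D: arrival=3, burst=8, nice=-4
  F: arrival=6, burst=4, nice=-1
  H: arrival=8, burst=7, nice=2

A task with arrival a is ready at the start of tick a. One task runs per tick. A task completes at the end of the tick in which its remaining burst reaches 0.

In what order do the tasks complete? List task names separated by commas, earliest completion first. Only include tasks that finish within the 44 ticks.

completion order = D, F, C, A, H, B

t=0: ready={A,C} → run C
t=1: ready={A,C} → run C
t=2: ready={A,C} → run C
t=3: ready={A,B,C,D} → run D
t=4: ready={A,B,C,D} → run D
t=5: ready={A,B,C,D} → run D
t=6: ready={A,B,C,D,F} → run D
t=7: ready={A,B,C,D,F} → run D
t=8: ready={A,B,C,D,F,H} → run D
t=9: ready={A,B,C,D,F,H} → run D
t=10: ready={A,B,C,D,F,H} → run D
t=11: ready={A,B,C,F,H} → run F
t=12: ready={A,B,C,F,H} → run F
t=13: ready={A,B,C,F,H} → run F
t=14: ready={A,B,C,F,H} → run F
t=15: ready={A,B,C,H} → run C
t=16: ready={A,B,C,H} → run C
t=17: ready={A,B,C,H} → run C
t=18: ready={A,B,C,H} → run C
t=19: ready={A,B,H} → run A
t=20: ready={A,B,H} → run A
t=21: ready={A,B,H} → run A
t=22: ready={B,H} → run H
t=23: ready={B,H} → run H
t=24: ready={B,H} → run H
t=25: ready={B,H} → run H
t=26: ready={B,H} → run H
t=27: ready={B,H} → run H
t=28: ready={B,H} → run H
t=29: ready={B} → run B
t=30: ready={B} → run B
t=31: ready={B} → run B
t=32: ready={B} → run B
t=33: ready={B} → run B
t=34: ready={B} → run B
t=35: ready={B} → run B
t=36: (idle)
t=37: (idle)
t=38: (idle)
t=39: (idle)
t=40: (idle)
t=41: (idle)
t=42: (idle)
t=43: (idle)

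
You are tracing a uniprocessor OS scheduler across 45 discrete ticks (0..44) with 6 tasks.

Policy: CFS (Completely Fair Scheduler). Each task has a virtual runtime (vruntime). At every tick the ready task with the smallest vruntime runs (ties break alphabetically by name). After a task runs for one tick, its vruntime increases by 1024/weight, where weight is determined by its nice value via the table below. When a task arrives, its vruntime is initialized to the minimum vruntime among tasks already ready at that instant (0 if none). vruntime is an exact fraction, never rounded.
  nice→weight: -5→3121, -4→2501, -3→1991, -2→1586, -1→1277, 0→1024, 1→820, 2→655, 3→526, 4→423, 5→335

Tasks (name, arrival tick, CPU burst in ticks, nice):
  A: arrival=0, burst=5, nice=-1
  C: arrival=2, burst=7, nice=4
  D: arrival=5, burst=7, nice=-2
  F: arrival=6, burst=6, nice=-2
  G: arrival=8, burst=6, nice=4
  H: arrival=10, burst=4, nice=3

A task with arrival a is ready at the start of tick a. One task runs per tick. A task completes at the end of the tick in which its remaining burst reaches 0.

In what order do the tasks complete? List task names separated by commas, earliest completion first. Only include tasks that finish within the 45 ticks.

t=0: vr[A=0] → run A
t=1: vr[A=1024/1277] → run A
t=2: vr[A=2048/1277 C=2048/1277] → run A
t=3: vr[A=3072/1277 C=2048/1277] → run C
t=4: vr[A=3072/1277 C=2173952/540171] → run A
t=5: vr[A=4096/1277 C=2173952/540171 D=4096/1277] → run A
t=6: vr[C=2173952/540171 D=4096/1277 F=4096/1277] → run D
t=7: vr[C=2173952/540171 D=3901952/1012661 F=4096/1277] → run F
t=8: vr[C=2173952/540171 D=3901952/1012661 F=3901952/1012661 G=3901952/1012661] → run D
t=9: vr[C=2173952/540171 D=4555776/1012661 F=3901952/1012661 G=3901952/1012661] → run F
t=10: vr[C=2173952/540171 D=4555776/1012661 F=4555776/1012661 G=3901952/1012661 H=3901952/1012661] → run G
t=11: vr[C=2173952/540171 D=4555776/1012661 F=4555776/1012661 G=2687490560/428355603 H=3901952/1012661] → run H
t=12: vr[C=2173952/540171 D=4555776/1012661 F=4555776/1012661 G=2687490560/428355603 H=1544695808/266329843] → run C
t=13: vr[C=3481600/540171 D=4555776/1012661 F=4555776/1012661 G=2687490560/428355603 H=1544695808/266329843] → run D
t=14: vr[C=3481600/540171 D=5209600/1012661 F=4555776/1012661 G=2687490560/428355603 H=1544695808/266329843] → run F
t=15: vr[C=3481600/540171 D=5209600/1012661 F=5209600/1012661 G=2687490560/428355603 H=1544695808/266329843] → run D
t=16: vr[C=3481600/540171 D=5863424/1012661 F=5209600/1012661 G=2687490560/428355603 H=1544695808/266329843] → run F
t=17: vr[C=3481600/540171 D=5863424/1012661 F=5863424/1012661 G=2687490560/428355603 H=1544695808/266329843] → run D
t=18: vr[C=3481600/540171 D=6517248/1012661 F=5863424/1012661 G=2687490560/428355603 H=1544695808/266329843] → run F
t=19: vr[C=3481600/540171 D=6517248/1012661 F=6517248/1012661 G=2687490560/428355603 H=1544695808/266329843] → run H
t=20: vr[C=3481600/540171 D=6517248/1012661 F=6517248/1012661 G=2687490560/428355603 H=2063178240/266329843] → run G
t=21: vr[C=3481600/540171 D=6517248/1012661 F=6517248/1012661 G=3724455424/428355603 H=2063178240/266329843] → run D
t=22: vr[C=3481600/540171 D=7171072/1012661 F=6517248/1012661 G=3724455424/428355603 H=2063178240/266329843] → run F
t=23: vr[C=3481600/540171 D=7171072/1012661 G=3724455424/428355603 H=2063178240/266329843] → run C
t=24: vr[C=1596416/180057 D=7171072/1012661 G=3724455424/428355603 H=2063178240/266329843] → run D
t=25: vr[C=1596416/180057 G=3724455424/428355603 H=2063178240/266329843] → run H
t=26: vr[C=1596416/180057 G=3724455424/428355603 H=2581660672/266329843] → run G
t=27: vr[C=1596416/180057 G=1587140096/142785201 H=2581660672/266329843] → run C
t=28: vr[C=6096896/540171 G=1587140096/142785201 H=2581660672/266329843] → run H
t=29: vr[C=6096896/540171 G=1587140096/142785201] → run G
t=30: vr[C=6096896/540171 G=5798385152/428355603] → run C
t=31: vr[C=7404544/540171 G=5798385152/428355603] → run G
t=32: vr[C=7404544/540171 G=6835350016/428355603] → run C
t=33: vr[C=2904064/180057 G=6835350016/428355603] → run G
t=34: vr[C=2904064/180057] → run C
t=35: (idle)
t=36: (idle)
t=37: (idle)
t=38: (idle)
t=39: (idle)
t=40: (idle)
t=41: (idle)
t=42: (idle)
t=43: (idle)
t=44: (idle)

completion order = A, F, D, H, G, C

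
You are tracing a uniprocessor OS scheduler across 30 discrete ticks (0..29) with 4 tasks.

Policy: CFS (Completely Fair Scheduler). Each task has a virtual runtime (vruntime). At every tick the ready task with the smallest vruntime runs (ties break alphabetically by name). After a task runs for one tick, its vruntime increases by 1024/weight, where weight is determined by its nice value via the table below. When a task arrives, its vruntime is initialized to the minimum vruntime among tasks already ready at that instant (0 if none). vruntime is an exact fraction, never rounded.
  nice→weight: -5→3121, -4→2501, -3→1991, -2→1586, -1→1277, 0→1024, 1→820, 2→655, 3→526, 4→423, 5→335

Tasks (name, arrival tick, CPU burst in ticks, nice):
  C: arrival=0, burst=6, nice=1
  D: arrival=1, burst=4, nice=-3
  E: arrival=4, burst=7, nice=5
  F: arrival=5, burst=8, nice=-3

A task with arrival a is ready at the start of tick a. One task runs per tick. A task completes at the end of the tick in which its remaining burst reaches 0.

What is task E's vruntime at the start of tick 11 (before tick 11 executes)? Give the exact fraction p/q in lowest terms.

vruntime(E, start of tick 11) = 145869056/27346385

t=0: vr[C=0] → run C
t=1: vr[C=256/205 D=256/205] → run C
t=2: vr[C=512/205 D=256/205] → run D
t=3: vr[C=512/205 D=719616/408155] → run D
t=4: vr[C=512/205 D=929536/408155 E=929536/408155] → run D
t=5: vr[C=512/205 D=1139456/408155 E=929536/408155 F=929536/408155] → run E
t=6: vr[C=512/205 D=1139456/408155 E=145869056/27346385 F=929536/408155] → run F
t=7: vr[C=512/205 D=1139456/408155 E=145869056/27346385 F=1139456/408155] → run C
t=8: vr[C=768/205 D=1139456/408155 E=145869056/27346385 F=1139456/408155] → run D
t=9: vr[C=768/205 E=145869056/27346385 F=1139456/408155] → run F
t=10: vr[C=768/205 E=145869056/27346385 F=1349376/408155] → run F
t=11: vr[C=768/205 E=145869056/27346385 F=1559296/408155] → run C
t=12: vr[C=1024/205 E=145869056/27346385 F=1559296/408155] → run F
t=13: vr[C=1024/205 E=145869056/27346385 F=1769216/408155] → run F
t=14: vr[C=1024/205 E=145869056/27346385 F=1979136/408155] → run F
t=15: vr[C=1024/205 E=145869056/27346385 F=2189056/408155] → run C
t=16: vr[C=256/41 E=145869056/27346385 F=2189056/408155] → run E
t=17: vr[C=256/41 E=45891840/5469277 F=2189056/408155] → run F
t=18: vr[C=256/41 E=45891840/5469277 F=2398976/408155] → run F
t=19: vr[C=256/41 E=45891840/5469277] → run C
t=20: vr[E=45891840/5469277] → run E
t=21: vr[E=313049344/27346385] → run E
t=22: vr[E=396639488/27346385] → run E
t=23: vr[E=480229632/27346385] → run E
t=24: vr[E=563819776/27346385] → run E
t=25: (idle)
t=26: (idle)
t=27: (idle)
t=28: (idle)
t=29: (idle)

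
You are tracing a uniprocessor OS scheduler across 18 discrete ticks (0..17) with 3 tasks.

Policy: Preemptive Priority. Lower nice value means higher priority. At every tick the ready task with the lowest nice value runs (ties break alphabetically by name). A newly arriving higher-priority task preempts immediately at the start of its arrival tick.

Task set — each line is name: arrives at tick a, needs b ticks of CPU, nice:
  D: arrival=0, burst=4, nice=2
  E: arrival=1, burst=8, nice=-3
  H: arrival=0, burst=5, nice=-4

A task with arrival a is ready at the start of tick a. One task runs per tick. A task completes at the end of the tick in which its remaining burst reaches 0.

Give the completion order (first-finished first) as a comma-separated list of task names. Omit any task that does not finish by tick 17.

t=0: ready={D,H} → run H
t=1: ready={D,E,H} → run H
t=2: ready={D,E,H} → run H
t=3: ready={D,E,H} → run H
t=4: ready={D,E,H} → run H
t=5: ready={D,E} → run E
t=6: ready={D,E} → run E
t=7: ready={D,E} → run E
t=8: ready={D,E} → run E
t=9: ready={D,E} → run E
t=10: ready={D,E} → run E
t=11: ready={D,E} → run E
t=12: ready={D,E} → run E
t=13: ready={D} → run D
t=14: ready={D} → run D
t=15: ready={D} → run D
t=16: ready={D} → run D
t=17: (idle)

completion order = H, E, D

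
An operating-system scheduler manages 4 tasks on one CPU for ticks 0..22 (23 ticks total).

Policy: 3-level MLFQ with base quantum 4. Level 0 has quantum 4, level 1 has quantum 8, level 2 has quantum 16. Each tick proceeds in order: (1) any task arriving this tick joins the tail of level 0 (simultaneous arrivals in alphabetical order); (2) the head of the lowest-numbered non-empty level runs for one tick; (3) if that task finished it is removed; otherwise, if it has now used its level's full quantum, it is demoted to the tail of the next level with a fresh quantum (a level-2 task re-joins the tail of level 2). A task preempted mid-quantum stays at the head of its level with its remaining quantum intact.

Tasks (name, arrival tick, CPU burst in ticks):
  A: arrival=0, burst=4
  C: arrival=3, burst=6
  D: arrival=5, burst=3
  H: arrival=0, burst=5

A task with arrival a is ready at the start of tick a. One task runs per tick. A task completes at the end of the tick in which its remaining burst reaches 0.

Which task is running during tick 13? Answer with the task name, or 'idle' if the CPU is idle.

running at tick 13 = D

t=0: L0/L1/L2 = AH/-/- → run A
t=1: L0/L1/L2 = AH/-/- → run A
t=2: L0/L1/L2 = AH/-/- → run A
t=3: L0/L1/L2 = AHC/-/- → run A
t=4: L0/L1/L2 = HC/-/- → run H
t=5: L0/L1/L2 = HCD/-/- → run H
t=6: L0/L1/L2 = HCD/-/- → run H
t=7: L0/L1/L2 = HCD/-/- → run H
t=8: L0/L1/L2 = CD/H/- → run C
t=9: L0/L1/L2 = CD/H/- → run C
t=10: L0/L1/L2 = CD/H/- → run C
t=11: L0/L1/L2 = CD/H/- → run C
t=12: L0/L1/L2 = D/HC/- → run D
t=13: L0/L1/L2 = D/HC/- → run D
t=14: L0/L1/L2 = D/HC/- → run D
t=15: L0/L1/L2 = -/HC/- → run H
t=16: L0/L1/L2 = -/C/- → run C
t=17: L0/L1/L2 = -/C/- → run C
t=18: (idle)
t=19: (idle)
t=20: (idle)
t=21: (idle)
t=22: (idle)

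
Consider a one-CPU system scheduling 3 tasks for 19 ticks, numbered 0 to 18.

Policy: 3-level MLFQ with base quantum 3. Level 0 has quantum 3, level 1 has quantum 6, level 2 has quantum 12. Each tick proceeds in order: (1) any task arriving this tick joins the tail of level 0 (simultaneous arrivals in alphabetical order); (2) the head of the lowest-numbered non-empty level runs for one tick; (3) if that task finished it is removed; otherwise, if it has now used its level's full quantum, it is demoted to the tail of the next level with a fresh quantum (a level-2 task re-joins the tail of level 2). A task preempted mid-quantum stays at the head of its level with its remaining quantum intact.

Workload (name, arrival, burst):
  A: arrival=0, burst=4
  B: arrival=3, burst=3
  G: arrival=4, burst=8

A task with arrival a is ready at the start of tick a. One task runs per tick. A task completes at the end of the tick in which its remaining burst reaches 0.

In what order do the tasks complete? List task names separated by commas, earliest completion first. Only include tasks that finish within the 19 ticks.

completion order = B, A, G

t=0: L0/L1/L2 = A/-/- → run A
t=1: L0/L1/L2 = A/-/- → run A
t=2: L0/L1/L2 = A/-/- → run A
t=3: L0/L1/L2 = B/A/- → run B
t=4: L0/L1/L2 = BG/A/- → run B
t=5: L0/L1/L2 = BG/A/- → run B
t=6: L0/L1/L2 = G/A/- → run G
t=7: L0/L1/L2 = G/A/- → run G
t=8: L0/L1/L2 = G/A/- → run G
t=9: L0/L1/L2 = -/AG/- → run A
t=10: L0/L1/L2 = -/G/- → run G
t=11: L0/L1/L2 = -/G/- → run G
t=12: L0/L1/L2 = -/G/- → run G
t=13: L0/L1/L2 = -/G/- → run G
t=14: L0/L1/L2 = -/G/- → run G
t=15: (idle)
t=16: (idle)
t=17: (idle)
t=18: (idle)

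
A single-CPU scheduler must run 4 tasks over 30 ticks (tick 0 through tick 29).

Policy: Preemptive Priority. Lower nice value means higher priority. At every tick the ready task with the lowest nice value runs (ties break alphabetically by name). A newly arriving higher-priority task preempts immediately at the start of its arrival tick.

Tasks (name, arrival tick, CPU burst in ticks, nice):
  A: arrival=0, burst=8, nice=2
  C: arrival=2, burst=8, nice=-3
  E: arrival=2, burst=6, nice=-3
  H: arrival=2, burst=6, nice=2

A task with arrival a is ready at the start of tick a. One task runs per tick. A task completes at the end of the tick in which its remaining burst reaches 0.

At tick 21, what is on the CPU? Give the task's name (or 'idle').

running at tick 21 = A

t=0: ready={A} → run A
t=1: ready={A} → run A
t=2: ready={A,C,E,H} → run C
t=3: ready={A,C,E,H} → run C
t=4: ready={A,C,E,H} → run C
t=5: ready={A,C,E,H} → run C
t=6: ready={A,C,E,H} → run C
t=7: ready={A,C,E,H} → run C
t=8: ready={A,C,E,H} → run C
t=9: ready={A,C,E,H} → run C
t=10: ready={A,E,H} → run E
t=11: ready={A,E,H} → run E
t=12: ready={A,E,H} → run E
t=13: ready={A,E,H} → run E
t=14: ready={A,E,H} → run E
t=15: ready={A,E,H} → run E
t=16: ready={A,H} → run A
t=17: ready={A,H} → run A
t=18: ready={A,H} → run A
t=19: ready={A,H} → run A
t=20: ready={A,H} → run A
t=21: ready={A,H} → run A
t=22: ready={H} → run H
t=23: ready={H} → run H
t=24: ready={H} → run H
t=25: ready={H} → run H
t=26: ready={H} → run H
t=27: ready={H} → run H
t=28: (idle)
t=29: (idle)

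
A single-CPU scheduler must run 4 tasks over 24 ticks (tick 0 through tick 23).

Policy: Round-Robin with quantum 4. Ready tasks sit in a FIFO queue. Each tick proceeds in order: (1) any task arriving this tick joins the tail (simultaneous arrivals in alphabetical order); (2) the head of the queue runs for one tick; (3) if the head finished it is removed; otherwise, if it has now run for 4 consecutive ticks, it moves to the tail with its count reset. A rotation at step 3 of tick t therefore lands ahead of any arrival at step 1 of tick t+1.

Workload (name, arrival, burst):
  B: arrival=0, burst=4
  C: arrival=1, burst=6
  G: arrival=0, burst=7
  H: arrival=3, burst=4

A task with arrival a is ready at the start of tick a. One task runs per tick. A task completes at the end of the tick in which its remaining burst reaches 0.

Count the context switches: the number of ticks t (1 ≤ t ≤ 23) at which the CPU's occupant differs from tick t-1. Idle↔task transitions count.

context switches = 6

t=0: queue=[B,G] q_used=0 → run B
t=1: queue=[B,G,C] q_used=1 → run B
t=2: queue=[B,G,C] q_used=2 → run B
t=3: queue=[B,G,C,H] q_used=3 → run B
t=4: queue=[G,C,H] q_used=0 → run G
t=5: queue=[G,C,H] q_used=1 → run G
t=6: queue=[G,C,H] q_used=2 → run G
t=7: queue=[G,C,H] q_used=3 → run G
t=8: queue=[C,H,G] q_used=0 → run C
t=9: queue=[C,H,G] q_used=1 → run C
t=10: queue=[C,H,G] q_used=2 → run C
t=11: queue=[C,H,G] q_used=3 → run C
t=12: queue=[H,G,C] q_used=0 → run H
t=13: queue=[H,G,C] q_used=1 → run H
t=14: queue=[H,G,C] q_used=2 → run H
t=15: queue=[H,G,C] q_used=3 → run H
t=16: queue=[G,C] q_used=0 → run G
t=17: queue=[G,C] q_used=1 → run G
t=18: queue=[G,C] q_used=2 → run G
t=19: queue=[C] q_used=0 → run C
t=20: queue=[C] q_used=1 → run C
t=21: (idle)
t=22: (idle)
t=23: (idle)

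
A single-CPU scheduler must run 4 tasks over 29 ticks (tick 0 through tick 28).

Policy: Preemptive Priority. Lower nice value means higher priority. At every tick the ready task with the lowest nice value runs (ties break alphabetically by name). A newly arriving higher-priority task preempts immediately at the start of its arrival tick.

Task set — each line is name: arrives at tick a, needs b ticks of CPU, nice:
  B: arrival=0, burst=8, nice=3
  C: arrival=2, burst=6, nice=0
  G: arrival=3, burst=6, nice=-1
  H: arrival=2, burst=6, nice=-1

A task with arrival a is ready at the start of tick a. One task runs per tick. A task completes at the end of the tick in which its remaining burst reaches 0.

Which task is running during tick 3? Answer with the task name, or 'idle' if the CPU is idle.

running at tick 3 = G

t=0: ready={B} → run B
t=1: ready={B} → run B
t=2: ready={B,C,H} → run H
t=3: ready={B,C,G,H} → run G
t=4: ready={B,C,G,H} → run G
t=5: ready={B,C,G,H} → run G
t=6: ready={B,C,G,H} → run G
t=7: ready={B,C,G,H} → run G
t=8: ready={B,C,G,H} → run G
t=9: ready={B,C,H} → run H
t=10: ready={B,C,H} → run H
t=11: ready={B,C,H} → run H
t=12: ready={B,C,H} → run H
t=13: ready={B,C,H} → run H
t=14: ready={B,C} → run C
t=15: ready={B,C} → run C
t=16: ready={B,C} → run C
t=17: ready={B,C} → run C
t=18: ready={B,C} → run C
t=19: ready={B,C} → run C
t=20: ready={B} → run B
t=21: ready={B} → run B
t=22: ready={B} → run B
t=23: ready={B} → run B
t=24: ready={B} → run B
t=25: ready={B} → run B
t=26: (idle)
t=27: (idle)
t=28: (idle)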